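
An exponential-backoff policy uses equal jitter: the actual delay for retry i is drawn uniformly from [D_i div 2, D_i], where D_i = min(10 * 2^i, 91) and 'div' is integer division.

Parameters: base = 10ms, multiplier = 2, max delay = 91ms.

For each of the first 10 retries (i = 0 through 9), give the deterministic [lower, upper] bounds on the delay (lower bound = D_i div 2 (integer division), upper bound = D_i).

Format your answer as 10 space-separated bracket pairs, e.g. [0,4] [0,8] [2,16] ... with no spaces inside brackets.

Computing bounds per retry:
  i=0: D_i=min(10*2^0,91)=10, bounds=[5,10]
  i=1: D_i=min(10*2^1,91)=20, bounds=[10,20]
  i=2: D_i=min(10*2^2,91)=40, bounds=[20,40]
  i=3: D_i=min(10*2^3,91)=80, bounds=[40,80]
  i=4: D_i=min(10*2^4,91)=91, bounds=[45,91]
  i=5: D_i=min(10*2^5,91)=91, bounds=[45,91]
  i=6: D_i=min(10*2^6,91)=91, bounds=[45,91]
  i=7: D_i=min(10*2^7,91)=91, bounds=[45,91]
  i=8: D_i=min(10*2^8,91)=91, bounds=[45,91]
  i=9: D_i=min(10*2^9,91)=91, bounds=[45,91]

Answer: [5,10] [10,20] [20,40] [40,80] [45,91] [45,91] [45,91] [45,91] [45,91] [45,91]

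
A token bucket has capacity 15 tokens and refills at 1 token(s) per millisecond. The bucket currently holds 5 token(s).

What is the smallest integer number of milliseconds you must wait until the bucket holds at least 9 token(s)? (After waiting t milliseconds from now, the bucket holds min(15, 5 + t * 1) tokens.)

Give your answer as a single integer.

Answer: 4

Derivation:
Need 5 + t * 1 >= 9, so t >= 4/1.
Smallest integer t = ceil(4/1) = 4.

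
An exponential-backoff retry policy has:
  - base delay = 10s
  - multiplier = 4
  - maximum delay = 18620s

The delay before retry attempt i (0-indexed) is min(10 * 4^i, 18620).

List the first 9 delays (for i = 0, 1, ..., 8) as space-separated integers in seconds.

Computing each delay:
  i=0: min(10*4^0, 18620) = 10
  i=1: min(10*4^1, 18620) = 40
  i=2: min(10*4^2, 18620) = 160
  i=3: min(10*4^3, 18620) = 640
  i=4: min(10*4^4, 18620) = 2560
  i=5: min(10*4^5, 18620) = 10240
  i=6: min(10*4^6, 18620) = 18620
  i=7: min(10*4^7, 18620) = 18620
  i=8: min(10*4^8, 18620) = 18620

Answer: 10 40 160 640 2560 10240 18620 18620 18620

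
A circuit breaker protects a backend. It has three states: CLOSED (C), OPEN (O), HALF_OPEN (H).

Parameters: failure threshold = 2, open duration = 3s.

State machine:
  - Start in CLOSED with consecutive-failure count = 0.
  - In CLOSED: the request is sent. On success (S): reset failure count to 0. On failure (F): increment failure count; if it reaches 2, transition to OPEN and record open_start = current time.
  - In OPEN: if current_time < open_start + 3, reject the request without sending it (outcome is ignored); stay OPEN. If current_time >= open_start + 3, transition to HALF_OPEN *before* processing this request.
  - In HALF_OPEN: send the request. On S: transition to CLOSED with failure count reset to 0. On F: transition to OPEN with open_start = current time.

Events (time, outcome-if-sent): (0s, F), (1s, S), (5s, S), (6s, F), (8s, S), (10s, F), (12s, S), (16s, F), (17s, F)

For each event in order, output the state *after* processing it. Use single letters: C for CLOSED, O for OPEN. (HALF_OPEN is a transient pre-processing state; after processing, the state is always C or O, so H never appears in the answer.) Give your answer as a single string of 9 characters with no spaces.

State after each event:
  event#1 t=0s outcome=F: state=CLOSED
  event#2 t=1s outcome=S: state=CLOSED
  event#3 t=5s outcome=S: state=CLOSED
  event#4 t=6s outcome=F: state=CLOSED
  event#5 t=8s outcome=S: state=CLOSED
  event#6 t=10s outcome=F: state=CLOSED
  event#7 t=12s outcome=S: state=CLOSED
  event#8 t=16s outcome=F: state=CLOSED
  event#9 t=17s outcome=F: state=OPEN

Answer: CCCCCCCCO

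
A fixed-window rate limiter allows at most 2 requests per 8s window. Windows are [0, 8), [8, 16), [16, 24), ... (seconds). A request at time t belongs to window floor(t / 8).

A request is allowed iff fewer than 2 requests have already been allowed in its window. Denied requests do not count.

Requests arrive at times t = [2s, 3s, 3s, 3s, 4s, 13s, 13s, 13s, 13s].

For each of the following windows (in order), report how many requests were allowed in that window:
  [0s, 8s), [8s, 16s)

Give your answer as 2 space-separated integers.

Processing requests:
  req#1 t=2s (window 0): ALLOW
  req#2 t=3s (window 0): ALLOW
  req#3 t=3s (window 0): DENY
  req#4 t=3s (window 0): DENY
  req#5 t=4s (window 0): DENY
  req#6 t=13s (window 1): ALLOW
  req#7 t=13s (window 1): ALLOW
  req#8 t=13s (window 1): DENY
  req#9 t=13s (window 1): DENY

Allowed counts by window: 2 2

Answer: 2 2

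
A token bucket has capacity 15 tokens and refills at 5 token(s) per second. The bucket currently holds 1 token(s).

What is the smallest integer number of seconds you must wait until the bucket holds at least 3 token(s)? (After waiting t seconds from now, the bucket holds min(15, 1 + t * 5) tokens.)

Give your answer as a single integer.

Need 1 + t * 5 >= 3, so t >= 2/5.
Smallest integer t = ceil(2/5) = 1.

Answer: 1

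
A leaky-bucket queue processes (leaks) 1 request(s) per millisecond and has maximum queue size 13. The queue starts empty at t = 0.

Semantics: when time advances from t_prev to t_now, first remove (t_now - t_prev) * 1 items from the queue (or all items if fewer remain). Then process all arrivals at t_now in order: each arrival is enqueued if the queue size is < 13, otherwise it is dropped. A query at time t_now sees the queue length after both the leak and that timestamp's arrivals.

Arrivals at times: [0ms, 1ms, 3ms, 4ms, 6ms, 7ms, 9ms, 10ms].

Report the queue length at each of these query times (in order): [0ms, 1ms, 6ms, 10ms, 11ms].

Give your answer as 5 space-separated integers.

Answer: 1 1 1 1 0

Derivation:
Queue lengths at query times:
  query t=0ms: backlog = 1
  query t=1ms: backlog = 1
  query t=6ms: backlog = 1
  query t=10ms: backlog = 1
  query t=11ms: backlog = 0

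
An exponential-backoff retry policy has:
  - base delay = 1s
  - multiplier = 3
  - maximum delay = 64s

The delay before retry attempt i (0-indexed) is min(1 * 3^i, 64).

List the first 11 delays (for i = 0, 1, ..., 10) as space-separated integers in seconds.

Answer: 1 3 9 27 64 64 64 64 64 64 64

Derivation:
Computing each delay:
  i=0: min(1*3^0, 64) = 1
  i=1: min(1*3^1, 64) = 3
  i=2: min(1*3^2, 64) = 9
  i=3: min(1*3^3, 64) = 27
  i=4: min(1*3^4, 64) = 64
  i=5: min(1*3^5, 64) = 64
  i=6: min(1*3^6, 64) = 64
  i=7: min(1*3^7, 64) = 64
  i=8: min(1*3^8, 64) = 64
  i=9: min(1*3^9, 64) = 64
  i=10: min(1*3^10, 64) = 64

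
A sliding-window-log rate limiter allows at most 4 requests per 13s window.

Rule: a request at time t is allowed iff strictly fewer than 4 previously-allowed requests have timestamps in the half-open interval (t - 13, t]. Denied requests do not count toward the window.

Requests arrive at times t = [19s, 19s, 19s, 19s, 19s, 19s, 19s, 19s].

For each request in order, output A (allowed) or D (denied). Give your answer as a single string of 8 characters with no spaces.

Answer: AAAADDDD

Derivation:
Tracking allowed requests in the window:
  req#1 t=19s: ALLOW
  req#2 t=19s: ALLOW
  req#3 t=19s: ALLOW
  req#4 t=19s: ALLOW
  req#5 t=19s: DENY
  req#6 t=19s: DENY
  req#7 t=19s: DENY
  req#8 t=19s: DENY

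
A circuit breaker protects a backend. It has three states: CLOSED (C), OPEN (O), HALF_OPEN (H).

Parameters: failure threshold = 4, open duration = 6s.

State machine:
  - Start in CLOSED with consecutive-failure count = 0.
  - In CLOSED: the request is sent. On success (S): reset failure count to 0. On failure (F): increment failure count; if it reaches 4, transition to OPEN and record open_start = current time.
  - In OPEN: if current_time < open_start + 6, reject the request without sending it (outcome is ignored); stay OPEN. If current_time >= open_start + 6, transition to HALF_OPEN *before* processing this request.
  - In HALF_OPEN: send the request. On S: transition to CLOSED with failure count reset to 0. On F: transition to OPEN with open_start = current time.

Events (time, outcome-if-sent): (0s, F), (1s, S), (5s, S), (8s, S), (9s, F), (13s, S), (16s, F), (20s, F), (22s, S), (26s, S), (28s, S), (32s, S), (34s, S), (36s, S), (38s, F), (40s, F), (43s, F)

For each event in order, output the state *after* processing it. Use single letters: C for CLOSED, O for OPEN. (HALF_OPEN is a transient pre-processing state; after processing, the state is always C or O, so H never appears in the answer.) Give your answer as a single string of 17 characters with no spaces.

State after each event:
  event#1 t=0s outcome=F: state=CLOSED
  event#2 t=1s outcome=S: state=CLOSED
  event#3 t=5s outcome=S: state=CLOSED
  event#4 t=8s outcome=S: state=CLOSED
  event#5 t=9s outcome=F: state=CLOSED
  event#6 t=13s outcome=S: state=CLOSED
  event#7 t=16s outcome=F: state=CLOSED
  event#8 t=20s outcome=F: state=CLOSED
  event#9 t=22s outcome=S: state=CLOSED
  event#10 t=26s outcome=S: state=CLOSED
  event#11 t=28s outcome=S: state=CLOSED
  event#12 t=32s outcome=S: state=CLOSED
  event#13 t=34s outcome=S: state=CLOSED
  event#14 t=36s outcome=S: state=CLOSED
  event#15 t=38s outcome=F: state=CLOSED
  event#16 t=40s outcome=F: state=CLOSED
  event#17 t=43s outcome=F: state=CLOSED

Answer: CCCCCCCCCCCCCCCCC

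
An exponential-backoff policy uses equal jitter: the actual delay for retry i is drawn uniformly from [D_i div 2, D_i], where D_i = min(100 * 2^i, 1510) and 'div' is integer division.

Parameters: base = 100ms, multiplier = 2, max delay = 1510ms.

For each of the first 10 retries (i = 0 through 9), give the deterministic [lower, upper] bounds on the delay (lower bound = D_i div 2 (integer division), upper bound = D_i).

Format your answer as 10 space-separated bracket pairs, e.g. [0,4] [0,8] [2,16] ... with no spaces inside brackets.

Computing bounds per retry:
  i=0: D_i=min(100*2^0,1510)=100, bounds=[50,100]
  i=1: D_i=min(100*2^1,1510)=200, bounds=[100,200]
  i=2: D_i=min(100*2^2,1510)=400, bounds=[200,400]
  i=3: D_i=min(100*2^3,1510)=800, bounds=[400,800]
  i=4: D_i=min(100*2^4,1510)=1510, bounds=[755,1510]
  i=5: D_i=min(100*2^5,1510)=1510, bounds=[755,1510]
  i=6: D_i=min(100*2^6,1510)=1510, bounds=[755,1510]
  i=7: D_i=min(100*2^7,1510)=1510, bounds=[755,1510]
  i=8: D_i=min(100*2^8,1510)=1510, bounds=[755,1510]
  i=9: D_i=min(100*2^9,1510)=1510, bounds=[755,1510]

Answer: [50,100] [100,200] [200,400] [400,800] [755,1510] [755,1510] [755,1510] [755,1510] [755,1510] [755,1510]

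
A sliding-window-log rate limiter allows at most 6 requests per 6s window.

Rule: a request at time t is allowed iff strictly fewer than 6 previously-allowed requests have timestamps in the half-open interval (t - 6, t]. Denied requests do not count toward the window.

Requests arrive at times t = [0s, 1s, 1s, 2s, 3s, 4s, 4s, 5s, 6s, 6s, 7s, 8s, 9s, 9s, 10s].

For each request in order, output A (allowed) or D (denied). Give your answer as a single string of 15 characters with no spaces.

Answer: AAAAAADDADAAAAA

Derivation:
Tracking allowed requests in the window:
  req#1 t=0s: ALLOW
  req#2 t=1s: ALLOW
  req#3 t=1s: ALLOW
  req#4 t=2s: ALLOW
  req#5 t=3s: ALLOW
  req#6 t=4s: ALLOW
  req#7 t=4s: DENY
  req#8 t=5s: DENY
  req#9 t=6s: ALLOW
  req#10 t=6s: DENY
  req#11 t=7s: ALLOW
  req#12 t=8s: ALLOW
  req#13 t=9s: ALLOW
  req#14 t=9s: ALLOW
  req#15 t=10s: ALLOW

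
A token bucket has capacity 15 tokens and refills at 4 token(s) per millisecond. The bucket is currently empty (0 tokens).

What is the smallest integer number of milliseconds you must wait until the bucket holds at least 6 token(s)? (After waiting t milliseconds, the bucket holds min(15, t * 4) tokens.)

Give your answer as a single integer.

Need t * 4 >= 6, so t >= 6/4.
Smallest integer t = ceil(6/4) = 2.

Answer: 2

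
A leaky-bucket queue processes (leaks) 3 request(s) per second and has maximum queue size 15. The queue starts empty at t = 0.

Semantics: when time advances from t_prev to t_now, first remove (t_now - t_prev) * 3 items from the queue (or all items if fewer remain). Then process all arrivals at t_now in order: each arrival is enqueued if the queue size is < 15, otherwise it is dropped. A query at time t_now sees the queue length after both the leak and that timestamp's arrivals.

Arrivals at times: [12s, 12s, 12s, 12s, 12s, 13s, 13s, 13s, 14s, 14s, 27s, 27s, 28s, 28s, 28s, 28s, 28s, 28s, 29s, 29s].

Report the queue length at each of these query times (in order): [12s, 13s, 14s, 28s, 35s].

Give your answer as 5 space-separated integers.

Answer: 5 5 4 6 0

Derivation:
Queue lengths at query times:
  query t=12s: backlog = 5
  query t=13s: backlog = 5
  query t=14s: backlog = 4
  query t=28s: backlog = 6
  query t=35s: backlog = 0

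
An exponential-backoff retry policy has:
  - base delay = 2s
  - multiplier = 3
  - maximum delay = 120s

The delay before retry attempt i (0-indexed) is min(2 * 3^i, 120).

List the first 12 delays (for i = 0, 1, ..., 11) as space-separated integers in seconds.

Computing each delay:
  i=0: min(2*3^0, 120) = 2
  i=1: min(2*3^1, 120) = 6
  i=2: min(2*3^2, 120) = 18
  i=3: min(2*3^3, 120) = 54
  i=4: min(2*3^4, 120) = 120
  i=5: min(2*3^5, 120) = 120
  i=6: min(2*3^6, 120) = 120
  i=7: min(2*3^7, 120) = 120
  i=8: min(2*3^8, 120) = 120
  i=9: min(2*3^9, 120) = 120
  i=10: min(2*3^10, 120) = 120
  i=11: min(2*3^11, 120) = 120

Answer: 2 6 18 54 120 120 120 120 120 120 120 120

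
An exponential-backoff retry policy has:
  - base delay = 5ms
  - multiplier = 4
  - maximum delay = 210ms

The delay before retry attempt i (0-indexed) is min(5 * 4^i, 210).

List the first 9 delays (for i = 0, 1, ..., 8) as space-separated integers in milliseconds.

Computing each delay:
  i=0: min(5*4^0, 210) = 5
  i=1: min(5*4^1, 210) = 20
  i=2: min(5*4^2, 210) = 80
  i=3: min(5*4^3, 210) = 210
  i=4: min(5*4^4, 210) = 210
  i=5: min(5*4^5, 210) = 210
  i=6: min(5*4^6, 210) = 210
  i=7: min(5*4^7, 210) = 210
  i=8: min(5*4^8, 210) = 210

Answer: 5 20 80 210 210 210 210 210 210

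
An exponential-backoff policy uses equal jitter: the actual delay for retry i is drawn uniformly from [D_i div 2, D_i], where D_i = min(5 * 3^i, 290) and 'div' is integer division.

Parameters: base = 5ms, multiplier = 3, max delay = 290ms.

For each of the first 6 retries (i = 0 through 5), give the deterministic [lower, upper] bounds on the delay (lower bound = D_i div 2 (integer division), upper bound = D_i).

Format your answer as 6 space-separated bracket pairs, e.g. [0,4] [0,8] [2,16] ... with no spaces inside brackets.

Answer: [2,5] [7,15] [22,45] [67,135] [145,290] [145,290]

Derivation:
Computing bounds per retry:
  i=0: D_i=min(5*3^0,290)=5, bounds=[2,5]
  i=1: D_i=min(5*3^1,290)=15, bounds=[7,15]
  i=2: D_i=min(5*3^2,290)=45, bounds=[22,45]
  i=3: D_i=min(5*3^3,290)=135, bounds=[67,135]
  i=4: D_i=min(5*3^4,290)=290, bounds=[145,290]
  i=5: D_i=min(5*3^5,290)=290, bounds=[145,290]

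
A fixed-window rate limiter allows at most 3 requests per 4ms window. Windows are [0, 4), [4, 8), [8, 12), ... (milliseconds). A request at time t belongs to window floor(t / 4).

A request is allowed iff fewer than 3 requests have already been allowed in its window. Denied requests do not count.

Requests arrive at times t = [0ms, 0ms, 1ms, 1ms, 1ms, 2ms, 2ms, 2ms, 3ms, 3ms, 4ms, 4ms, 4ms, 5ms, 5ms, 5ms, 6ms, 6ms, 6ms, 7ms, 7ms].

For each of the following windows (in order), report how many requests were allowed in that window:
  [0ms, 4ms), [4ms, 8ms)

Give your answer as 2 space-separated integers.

Answer: 3 3

Derivation:
Processing requests:
  req#1 t=0ms (window 0): ALLOW
  req#2 t=0ms (window 0): ALLOW
  req#3 t=1ms (window 0): ALLOW
  req#4 t=1ms (window 0): DENY
  req#5 t=1ms (window 0): DENY
  req#6 t=2ms (window 0): DENY
  req#7 t=2ms (window 0): DENY
  req#8 t=2ms (window 0): DENY
  req#9 t=3ms (window 0): DENY
  req#10 t=3ms (window 0): DENY
  req#11 t=4ms (window 1): ALLOW
  req#12 t=4ms (window 1): ALLOW
  req#13 t=4ms (window 1): ALLOW
  req#14 t=5ms (window 1): DENY
  req#15 t=5ms (window 1): DENY
  req#16 t=5ms (window 1): DENY
  req#17 t=6ms (window 1): DENY
  req#18 t=6ms (window 1): DENY
  req#19 t=6ms (window 1): DENY
  req#20 t=7ms (window 1): DENY
  req#21 t=7ms (window 1): DENY

Allowed counts by window: 3 3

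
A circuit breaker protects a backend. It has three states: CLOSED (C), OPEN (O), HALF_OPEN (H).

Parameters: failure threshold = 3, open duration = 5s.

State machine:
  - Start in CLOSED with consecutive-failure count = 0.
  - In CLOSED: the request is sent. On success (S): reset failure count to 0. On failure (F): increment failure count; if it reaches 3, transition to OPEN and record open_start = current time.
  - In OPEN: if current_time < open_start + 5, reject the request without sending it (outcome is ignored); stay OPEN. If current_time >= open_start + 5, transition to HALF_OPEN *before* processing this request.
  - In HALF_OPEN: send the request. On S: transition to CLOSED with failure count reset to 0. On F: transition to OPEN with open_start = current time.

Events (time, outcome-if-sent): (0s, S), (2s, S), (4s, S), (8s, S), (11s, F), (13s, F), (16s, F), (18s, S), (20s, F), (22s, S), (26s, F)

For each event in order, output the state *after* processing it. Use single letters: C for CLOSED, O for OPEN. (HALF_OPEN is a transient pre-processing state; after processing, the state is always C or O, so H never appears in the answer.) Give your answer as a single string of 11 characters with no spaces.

State after each event:
  event#1 t=0s outcome=S: state=CLOSED
  event#2 t=2s outcome=S: state=CLOSED
  event#3 t=4s outcome=S: state=CLOSED
  event#4 t=8s outcome=S: state=CLOSED
  event#5 t=11s outcome=F: state=CLOSED
  event#6 t=13s outcome=F: state=CLOSED
  event#7 t=16s outcome=F: state=OPEN
  event#8 t=18s outcome=S: state=OPEN
  event#9 t=20s outcome=F: state=OPEN
  event#10 t=22s outcome=S: state=CLOSED
  event#11 t=26s outcome=F: state=CLOSED

Answer: CCCCCCOOOCC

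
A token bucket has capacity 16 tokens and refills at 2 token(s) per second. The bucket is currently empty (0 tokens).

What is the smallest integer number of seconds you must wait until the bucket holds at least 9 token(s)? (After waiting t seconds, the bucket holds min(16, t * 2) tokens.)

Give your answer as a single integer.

Answer: 5

Derivation:
Need t * 2 >= 9, so t >= 9/2.
Smallest integer t = ceil(9/2) = 5.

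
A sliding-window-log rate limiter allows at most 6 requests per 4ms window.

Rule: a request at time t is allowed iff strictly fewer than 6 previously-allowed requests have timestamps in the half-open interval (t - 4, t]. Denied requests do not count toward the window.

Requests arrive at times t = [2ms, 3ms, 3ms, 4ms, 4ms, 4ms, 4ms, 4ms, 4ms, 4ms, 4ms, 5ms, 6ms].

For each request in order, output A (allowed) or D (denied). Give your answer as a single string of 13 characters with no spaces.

Answer: AAAAAADDDDDDA

Derivation:
Tracking allowed requests in the window:
  req#1 t=2ms: ALLOW
  req#2 t=3ms: ALLOW
  req#3 t=3ms: ALLOW
  req#4 t=4ms: ALLOW
  req#5 t=4ms: ALLOW
  req#6 t=4ms: ALLOW
  req#7 t=4ms: DENY
  req#8 t=4ms: DENY
  req#9 t=4ms: DENY
  req#10 t=4ms: DENY
  req#11 t=4ms: DENY
  req#12 t=5ms: DENY
  req#13 t=6ms: ALLOW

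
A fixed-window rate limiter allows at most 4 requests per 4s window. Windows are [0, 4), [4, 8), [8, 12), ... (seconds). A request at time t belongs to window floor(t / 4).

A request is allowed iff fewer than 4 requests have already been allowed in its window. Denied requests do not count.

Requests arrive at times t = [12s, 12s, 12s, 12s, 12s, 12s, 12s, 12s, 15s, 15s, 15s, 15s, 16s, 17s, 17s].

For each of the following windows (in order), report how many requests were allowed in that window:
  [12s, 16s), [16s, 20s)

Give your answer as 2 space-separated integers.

Answer: 4 3

Derivation:
Processing requests:
  req#1 t=12s (window 3): ALLOW
  req#2 t=12s (window 3): ALLOW
  req#3 t=12s (window 3): ALLOW
  req#4 t=12s (window 3): ALLOW
  req#5 t=12s (window 3): DENY
  req#6 t=12s (window 3): DENY
  req#7 t=12s (window 3): DENY
  req#8 t=12s (window 3): DENY
  req#9 t=15s (window 3): DENY
  req#10 t=15s (window 3): DENY
  req#11 t=15s (window 3): DENY
  req#12 t=15s (window 3): DENY
  req#13 t=16s (window 4): ALLOW
  req#14 t=17s (window 4): ALLOW
  req#15 t=17s (window 4): ALLOW

Allowed counts by window: 4 3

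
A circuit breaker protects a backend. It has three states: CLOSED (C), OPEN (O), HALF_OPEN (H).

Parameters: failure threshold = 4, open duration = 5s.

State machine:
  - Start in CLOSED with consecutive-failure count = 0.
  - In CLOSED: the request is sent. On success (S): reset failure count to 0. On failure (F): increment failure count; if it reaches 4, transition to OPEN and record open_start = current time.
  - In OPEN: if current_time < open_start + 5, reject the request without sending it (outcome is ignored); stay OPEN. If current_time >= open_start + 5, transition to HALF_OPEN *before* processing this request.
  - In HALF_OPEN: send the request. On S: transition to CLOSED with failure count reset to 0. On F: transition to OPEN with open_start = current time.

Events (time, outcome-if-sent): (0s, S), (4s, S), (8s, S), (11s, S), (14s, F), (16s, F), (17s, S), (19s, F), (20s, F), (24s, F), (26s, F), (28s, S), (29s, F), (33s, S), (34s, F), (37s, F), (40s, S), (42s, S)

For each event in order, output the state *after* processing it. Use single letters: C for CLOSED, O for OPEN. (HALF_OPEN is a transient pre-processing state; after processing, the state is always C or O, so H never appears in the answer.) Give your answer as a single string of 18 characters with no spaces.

State after each event:
  event#1 t=0s outcome=S: state=CLOSED
  event#2 t=4s outcome=S: state=CLOSED
  event#3 t=8s outcome=S: state=CLOSED
  event#4 t=11s outcome=S: state=CLOSED
  event#5 t=14s outcome=F: state=CLOSED
  event#6 t=16s outcome=F: state=CLOSED
  event#7 t=17s outcome=S: state=CLOSED
  event#8 t=19s outcome=F: state=CLOSED
  event#9 t=20s outcome=F: state=CLOSED
  event#10 t=24s outcome=F: state=CLOSED
  event#11 t=26s outcome=F: state=OPEN
  event#12 t=28s outcome=S: state=OPEN
  event#13 t=29s outcome=F: state=OPEN
  event#14 t=33s outcome=S: state=CLOSED
  event#15 t=34s outcome=F: state=CLOSED
  event#16 t=37s outcome=F: state=CLOSED
  event#17 t=40s outcome=S: state=CLOSED
  event#18 t=42s outcome=S: state=CLOSED

Answer: CCCCCCCCCCOOOCCCCC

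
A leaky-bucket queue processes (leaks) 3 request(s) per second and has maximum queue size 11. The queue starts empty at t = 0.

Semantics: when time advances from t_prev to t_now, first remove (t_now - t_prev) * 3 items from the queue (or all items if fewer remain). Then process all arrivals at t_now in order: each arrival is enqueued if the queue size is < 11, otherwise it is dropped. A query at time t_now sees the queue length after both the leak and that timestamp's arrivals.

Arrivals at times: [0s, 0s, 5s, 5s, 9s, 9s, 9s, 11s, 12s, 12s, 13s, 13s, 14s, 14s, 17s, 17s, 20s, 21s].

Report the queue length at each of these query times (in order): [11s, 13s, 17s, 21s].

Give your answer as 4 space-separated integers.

Queue lengths at query times:
  query t=11s: backlog = 1
  query t=13s: backlog = 2
  query t=17s: backlog = 2
  query t=21s: backlog = 1

Answer: 1 2 2 1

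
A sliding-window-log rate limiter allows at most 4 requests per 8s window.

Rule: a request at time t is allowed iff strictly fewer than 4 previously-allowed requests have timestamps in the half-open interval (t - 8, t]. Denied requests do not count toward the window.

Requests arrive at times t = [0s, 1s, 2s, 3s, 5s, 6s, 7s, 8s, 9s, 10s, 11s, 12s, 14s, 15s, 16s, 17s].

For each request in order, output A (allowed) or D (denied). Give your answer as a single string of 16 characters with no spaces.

Answer: AAAADDDAAAADDDAA

Derivation:
Tracking allowed requests in the window:
  req#1 t=0s: ALLOW
  req#2 t=1s: ALLOW
  req#3 t=2s: ALLOW
  req#4 t=3s: ALLOW
  req#5 t=5s: DENY
  req#6 t=6s: DENY
  req#7 t=7s: DENY
  req#8 t=8s: ALLOW
  req#9 t=9s: ALLOW
  req#10 t=10s: ALLOW
  req#11 t=11s: ALLOW
  req#12 t=12s: DENY
  req#13 t=14s: DENY
  req#14 t=15s: DENY
  req#15 t=16s: ALLOW
  req#16 t=17s: ALLOW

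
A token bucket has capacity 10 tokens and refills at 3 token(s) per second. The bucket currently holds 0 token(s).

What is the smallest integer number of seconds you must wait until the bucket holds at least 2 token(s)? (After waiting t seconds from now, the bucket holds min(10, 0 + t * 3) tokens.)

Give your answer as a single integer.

Answer: 1

Derivation:
Need 0 + t * 3 >= 2, so t >= 2/3.
Smallest integer t = ceil(2/3) = 1.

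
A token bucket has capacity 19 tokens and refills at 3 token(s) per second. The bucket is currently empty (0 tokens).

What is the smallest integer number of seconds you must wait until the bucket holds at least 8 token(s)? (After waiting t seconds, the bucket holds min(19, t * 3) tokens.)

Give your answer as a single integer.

Answer: 3

Derivation:
Need t * 3 >= 8, so t >= 8/3.
Smallest integer t = ceil(8/3) = 3.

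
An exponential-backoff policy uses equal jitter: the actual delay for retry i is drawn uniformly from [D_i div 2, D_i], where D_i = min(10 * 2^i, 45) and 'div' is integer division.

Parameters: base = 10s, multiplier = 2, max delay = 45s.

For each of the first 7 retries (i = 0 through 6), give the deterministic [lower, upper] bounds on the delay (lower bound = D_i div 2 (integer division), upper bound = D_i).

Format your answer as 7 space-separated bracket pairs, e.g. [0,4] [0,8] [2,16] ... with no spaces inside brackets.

Answer: [5,10] [10,20] [20,40] [22,45] [22,45] [22,45] [22,45]

Derivation:
Computing bounds per retry:
  i=0: D_i=min(10*2^0,45)=10, bounds=[5,10]
  i=1: D_i=min(10*2^1,45)=20, bounds=[10,20]
  i=2: D_i=min(10*2^2,45)=40, bounds=[20,40]
  i=3: D_i=min(10*2^3,45)=45, bounds=[22,45]
  i=4: D_i=min(10*2^4,45)=45, bounds=[22,45]
  i=5: D_i=min(10*2^5,45)=45, bounds=[22,45]
  i=6: D_i=min(10*2^6,45)=45, bounds=[22,45]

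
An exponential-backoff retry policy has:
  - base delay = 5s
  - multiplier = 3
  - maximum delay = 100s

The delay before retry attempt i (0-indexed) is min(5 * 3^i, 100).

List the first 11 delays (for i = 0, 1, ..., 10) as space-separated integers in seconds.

Answer: 5 15 45 100 100 100 100 100 100 100 100

Derivation:
Computing each delay:
  i=0: min(5*3^0, 100) = 5
  i=1: min(5*3^1, 100) = 15
  i=2: min(5*3^2, 100) = 45
  i=3: min(5*3^3, 100) = 100
  i=4: min(5*3^4, 100) = 100
  i=5: min(5*3^5, 100) = 100
  i=6: min(5*3^6, 100) = 100
  i=7: min(5*3^7, 100) = 100
  i=8: min(5*3^8, 100) = 100
  i=9: min(5*3^9, 100) = 100
  i=10: min(5*3^10, 100) = 100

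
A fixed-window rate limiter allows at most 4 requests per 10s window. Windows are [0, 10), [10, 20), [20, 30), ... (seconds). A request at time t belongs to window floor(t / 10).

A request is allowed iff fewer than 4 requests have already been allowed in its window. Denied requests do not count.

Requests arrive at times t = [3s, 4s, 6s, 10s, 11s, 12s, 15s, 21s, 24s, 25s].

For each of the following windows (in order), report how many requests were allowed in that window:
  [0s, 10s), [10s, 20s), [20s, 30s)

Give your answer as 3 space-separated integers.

Processing requests:
  req#1 t=3s (window 0): ALLOW
  req#2 t=4s (window 0): ALLOW
  req#3 t=6s (window 0): ALLOW
  req#4 t=10s (window 1): ALLOW
  req#5 t=11s (window 1): ALLOW
  req#6 t=12s (window 1): ALLOW
  req#7 t=15s (window 1): ALLOW
  req#8 t=21s (window 2): ALLOW
  req#9 t=24s (window 2): ALLOW
  req#10 t=25s (window 2): ALLOW

Allowed counts by window: 3 4 3

Answer: 3 4 3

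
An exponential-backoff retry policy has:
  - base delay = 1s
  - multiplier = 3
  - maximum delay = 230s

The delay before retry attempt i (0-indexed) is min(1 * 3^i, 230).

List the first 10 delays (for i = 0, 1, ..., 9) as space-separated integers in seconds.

Computing each delay:
  i=0: min(1*3^0, 230) = 1
  i=1: min(1*3^1, 230) = 3
  i=2: min(1*3^2, 230) = 9
  i=3: min(1*3^3, 230) = 27
  i=4: min(1*3^4, 230) = 81
  i=5: min(1*3^5, 230) = 230
  i=6: min(1*3^6, 230) = 230
  i=7: min(1*3^7, 230) = 230
  i=8: min(1*3^8, 230) = 230
  i=9: min(1*3^9, 230) = 230

Answer: 1 3 9 27 81 230 230 230 230 230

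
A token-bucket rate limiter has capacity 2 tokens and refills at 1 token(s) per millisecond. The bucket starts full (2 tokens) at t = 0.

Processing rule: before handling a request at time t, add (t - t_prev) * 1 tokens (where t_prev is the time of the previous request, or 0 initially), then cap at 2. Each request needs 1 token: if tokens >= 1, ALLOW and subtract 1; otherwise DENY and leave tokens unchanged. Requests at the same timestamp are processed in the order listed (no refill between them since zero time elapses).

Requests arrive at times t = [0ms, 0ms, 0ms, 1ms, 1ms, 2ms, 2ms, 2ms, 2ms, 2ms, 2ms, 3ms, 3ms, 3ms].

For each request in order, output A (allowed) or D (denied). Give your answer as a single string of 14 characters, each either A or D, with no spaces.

Simulating step by step:
  req#1 t=0ms: ALLOW
  req#2 t=0ms: ALLOW
  req#3 t=0ms: DENY
  req#4 t=1ms: ALLOW
  req#5 t=1ms: DENY
  req#6 t=2ms: ALLOW
  req#7 t=2ms: DENY
  req#8 t=2ms: DENY
  req#9 t=2ms: DENY
  req#10 t=2ms: DENY
  req#11 t=2ms: DENY
  req#12 t=3ms: ALLOW
  req#13 t=3ms: DENY
  req#14 t=3ms: DENY

Answer: AADADADDDDDADD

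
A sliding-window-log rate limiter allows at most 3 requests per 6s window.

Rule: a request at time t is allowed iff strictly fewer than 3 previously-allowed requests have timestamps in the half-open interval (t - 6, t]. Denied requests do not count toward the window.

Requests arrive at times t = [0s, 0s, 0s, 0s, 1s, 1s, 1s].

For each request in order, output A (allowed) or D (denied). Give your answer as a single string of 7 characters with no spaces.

Tracking allowed requests in the window:
  req#1 t=0s: ALLOW
  req#2 t=0s: ALLOW
  req#3 t=0s: ALLOW
  req#4 t=0s: DENY
  req#5 t=1s: DENY
  req#6 t=1s: DENY
  req#7 t=1s: DENY

Answer: AAADDDD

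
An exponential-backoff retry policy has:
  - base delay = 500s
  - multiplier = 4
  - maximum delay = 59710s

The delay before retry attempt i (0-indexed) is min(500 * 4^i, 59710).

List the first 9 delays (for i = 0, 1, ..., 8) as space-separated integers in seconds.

Answer: 500 2000 8000 32000 59710 59710 59710 59710 59710

Derivation:
Computing each delay:
  i=0: min(500*4^0, 59710) = 500
  i=1: min(500*4^1, 59710) = 2000
  i=2: min(500*4^2, 59710) = 8000
  i=3: min(500*4^3, 59710) = 32000
  i=4: min(500*4^4, 59710) = 59710
  i=5: min(500*4^5, 59710) = 59710
  i=6: min(500*4^6, 59710) = 59710
  i=7: min(500*4^7, 59710) = 59710
  i=8: min(500*4^8, 59710) = 59710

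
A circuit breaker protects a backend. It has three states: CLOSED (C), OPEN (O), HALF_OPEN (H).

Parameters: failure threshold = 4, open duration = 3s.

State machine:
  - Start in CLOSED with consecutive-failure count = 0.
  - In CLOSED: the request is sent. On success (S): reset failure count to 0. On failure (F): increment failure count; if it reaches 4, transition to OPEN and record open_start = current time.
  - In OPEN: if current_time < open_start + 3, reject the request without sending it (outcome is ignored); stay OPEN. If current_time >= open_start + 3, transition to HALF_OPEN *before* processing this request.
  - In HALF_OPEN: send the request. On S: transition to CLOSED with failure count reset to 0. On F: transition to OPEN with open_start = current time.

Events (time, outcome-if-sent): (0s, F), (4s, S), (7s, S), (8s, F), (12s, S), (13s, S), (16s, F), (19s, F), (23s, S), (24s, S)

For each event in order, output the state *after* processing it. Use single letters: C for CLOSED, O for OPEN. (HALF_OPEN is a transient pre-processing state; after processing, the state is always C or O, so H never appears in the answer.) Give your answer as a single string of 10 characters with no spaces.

State after each event:
  event#1 t=0s outcome=F: state=CLOSED
  event#2 t=4s outcome=S: state=CLOSED
  event#3 t=7s outcome=S: state=CLOSED
  event#4 t=8s outcome=F: state=CLOSED
  event#5 t=12s outcome=S: state=CLOSED
  event#6 t=13s outcome=S: state=CLOSED
  event#7 t=16s outcome=F: state=CLOSED
  event#8 t=19s outcome=F: state=CLOSED
  event#9 t=23s outcome=S: state=CLOSED
  event#10 t=24s outcome=S: state=CLOSED

Answer: CCCCCCCCCC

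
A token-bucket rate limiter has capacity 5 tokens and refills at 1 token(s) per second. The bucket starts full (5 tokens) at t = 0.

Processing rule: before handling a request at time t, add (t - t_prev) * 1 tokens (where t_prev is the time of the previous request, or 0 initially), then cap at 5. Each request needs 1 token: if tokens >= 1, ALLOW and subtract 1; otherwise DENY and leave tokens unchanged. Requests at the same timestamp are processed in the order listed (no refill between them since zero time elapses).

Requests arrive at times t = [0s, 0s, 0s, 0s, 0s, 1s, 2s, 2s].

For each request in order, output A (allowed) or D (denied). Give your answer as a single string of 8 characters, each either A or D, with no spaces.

Answer: AAAAAAAD

Derivation:
Simulating step by step:
  req#1 t=0s: ALLOW
  req#2 t=0s: ALLOW
  req#3 t=0s: ALLOW
  req#4 t=0s: ALLOW
  req#5 t=0s: ALLOW
  req#6 t=1s: ALLOW
  req#7 t=2s: ALLOW
  req#8 t=2s: DENY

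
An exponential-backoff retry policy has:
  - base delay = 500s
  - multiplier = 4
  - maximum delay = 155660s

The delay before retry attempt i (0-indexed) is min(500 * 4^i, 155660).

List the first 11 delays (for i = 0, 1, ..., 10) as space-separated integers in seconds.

Answer: 500 2000 8000 32000 128000 155660 155660 155660 155660 155660 155660

Derivation:
Computing each delay:
  i=0: min(500*4^0, 155660) = 500
  i=1: min(500*4^1, 155660) = 2000
  i=2: min(500*4^2, 155660) = 8000
  i=3: min(500*4^3, 155660) = 32000
  i=4: min(500*4^4, 155660) = 128000
  i=5: min(500*4^5, 155660) = 155660
  i=6: min(500*4^6, 155660) = 155660
  i=7: min(500*4^7, 155660) = 155660
  i=8: min(500*4^8, 155660) = 155660
  i=9: min(500*4^9, 155660) = 155660
  i=10: min(500*4^10, 155660) = 155660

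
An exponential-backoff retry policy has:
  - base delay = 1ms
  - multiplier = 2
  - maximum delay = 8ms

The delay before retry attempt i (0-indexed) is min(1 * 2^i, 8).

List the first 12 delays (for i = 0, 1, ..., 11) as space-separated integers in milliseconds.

Answer: 1 2 4 8 8 8 8 8 8 8 8 8

Derivation:
Computing each delay:
  i=0: min(1*2^0, 8) = 1
  i=1: min(1*2^1, 8) = 2
  i=2: min(1*2^2, 8) = 4
  i=3: min(1*2^3, 8) = 8
  i=4: min(1*2^4, 8) = 8
  i=5: min(1*2^5, 8) = 8
  i=6: min(1*2^6, 8) = 8
  i=7: min(1*2^7, 8) = 8
  i=8: min(1*2^8, 8) = 8
  i=9: min(1*2^9, 8) = 8
  i=10: min(1*2^10, 8) = 8
  i=11: min(1*2^11, 8) = 8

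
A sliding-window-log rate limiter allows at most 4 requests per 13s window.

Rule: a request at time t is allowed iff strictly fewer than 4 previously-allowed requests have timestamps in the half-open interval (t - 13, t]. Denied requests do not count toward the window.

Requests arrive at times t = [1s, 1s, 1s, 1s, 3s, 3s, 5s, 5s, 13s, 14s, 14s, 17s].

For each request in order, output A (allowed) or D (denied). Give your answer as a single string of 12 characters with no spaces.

Answer: AAAADDDDDAAA

Derivation:
Tracking allowed requests in the window:
  req#1 t=1s: ALLOW
  req#2 t=1s: ALLOW
  req#3 t=1s: ALLOW
  req#4 t=1s: ALLOW
  req#5 t=3s: DENY
  req#6 t=3s: DENY
  req#7 t=5s: DENY
  req#8 t=5s: DENY
  req#9 t=13s: DENY
  req#10 t=14s: ALLOW
  req#11 t=14s: ALLOW
  req#12 t=17s: ALLOW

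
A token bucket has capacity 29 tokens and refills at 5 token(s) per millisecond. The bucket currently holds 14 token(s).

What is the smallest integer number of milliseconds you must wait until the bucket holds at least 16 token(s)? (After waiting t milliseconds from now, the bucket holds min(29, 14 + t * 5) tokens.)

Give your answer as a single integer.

Answer: 1

Derivation:
Need 14 + t * 5 >= 16, so t >= 2/5.
Smallest integer t = ceil(2/5) = 1.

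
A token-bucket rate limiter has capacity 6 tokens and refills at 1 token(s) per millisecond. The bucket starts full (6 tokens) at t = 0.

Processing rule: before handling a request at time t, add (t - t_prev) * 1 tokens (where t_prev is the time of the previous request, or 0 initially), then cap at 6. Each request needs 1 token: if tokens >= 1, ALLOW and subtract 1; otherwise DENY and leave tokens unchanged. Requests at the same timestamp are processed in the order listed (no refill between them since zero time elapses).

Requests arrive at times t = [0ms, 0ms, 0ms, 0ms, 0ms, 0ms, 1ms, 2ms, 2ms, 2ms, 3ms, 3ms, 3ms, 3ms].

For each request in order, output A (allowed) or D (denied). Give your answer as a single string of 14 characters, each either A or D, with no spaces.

Answer: AAAAAAAADDADDD

Derivation:
Simulating step by step:
  req#1 t=0ms: ALLOW
  req#2 t=0ms: ALLOW
  req#3 t=0ms: ALLOW
  req#4 t=0ms: ALLOW
  req#5 t=0ms: ALLOW
  req#6 t=0ms: ALLOW
  req#7 t=1ms: ALLOW
  req#8 t=2ms: ALLOW
  req#9 t=2ms: DENY
  req#10 t=2ms: DENY
  req#11 t=3ms: ALLOW
  req#12 t=3ms: DENY
  req#13 t=3ms: DENY
  req#14 t=3ms: DENY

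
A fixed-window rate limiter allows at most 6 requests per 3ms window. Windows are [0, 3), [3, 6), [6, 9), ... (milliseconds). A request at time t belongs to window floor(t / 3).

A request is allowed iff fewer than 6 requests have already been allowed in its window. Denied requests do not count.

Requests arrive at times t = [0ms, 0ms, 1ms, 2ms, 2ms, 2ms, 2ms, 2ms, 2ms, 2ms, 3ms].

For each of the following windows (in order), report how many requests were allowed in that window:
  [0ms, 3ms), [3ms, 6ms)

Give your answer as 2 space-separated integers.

Processing requests:
  req#1 t=0ms (window 0): ALLOW
  req#2 t=0ms (window 0): ALLOW
  req#3 t=1ms (window 0): ALLOW
  req#4 t=2ms (window 0): ALLOW
  req#5 t=2ms (window 0): ALLOW
  req#6 t=2ms (window 0): ALLOW
  req#7 t=2ms (window 0): DENY
  req#8 t=2ms (window 0): DENY
  req#9 t=2ms (window 0): DENY
  req#10 t=2ms (window 0): DENY
  req#11 t=3ms (window 1): ALLOW

Allowed counts by window: 6 1

Answer: 6 1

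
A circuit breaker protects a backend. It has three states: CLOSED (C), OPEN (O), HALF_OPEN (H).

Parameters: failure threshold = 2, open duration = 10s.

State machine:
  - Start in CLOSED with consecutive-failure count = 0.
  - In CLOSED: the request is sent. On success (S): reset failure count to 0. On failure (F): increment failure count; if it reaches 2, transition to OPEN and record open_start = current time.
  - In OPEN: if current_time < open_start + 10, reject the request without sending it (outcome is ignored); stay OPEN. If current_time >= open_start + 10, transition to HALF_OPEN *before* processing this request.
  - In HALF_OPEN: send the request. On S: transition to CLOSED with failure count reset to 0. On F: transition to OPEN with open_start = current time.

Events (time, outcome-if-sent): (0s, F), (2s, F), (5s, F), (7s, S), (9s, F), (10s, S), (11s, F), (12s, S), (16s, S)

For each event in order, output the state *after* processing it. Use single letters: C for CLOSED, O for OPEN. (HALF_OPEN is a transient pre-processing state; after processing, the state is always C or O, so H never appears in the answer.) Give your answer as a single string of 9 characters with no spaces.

State after each event:
  event#1 t=0s outcome=F: state=CLOSED
  event#2 t=2s outcome=F: state=OPEN
  event#3 t=5s outcome=F: state=OPEN
  event#4 t=7s outcome=S: state=OPEN
  event#5 t=9s outcome=F: state=OPEN
  event#6 t=10s outcome=S: state=OPEN
  event#7 t=11s outcome=F: state=OPEN
  event#8 t=12s outcome=S: state=CLOSED
  event#9 t=16s outcome=S: state=CLOSED

Answer: COOOOOOCC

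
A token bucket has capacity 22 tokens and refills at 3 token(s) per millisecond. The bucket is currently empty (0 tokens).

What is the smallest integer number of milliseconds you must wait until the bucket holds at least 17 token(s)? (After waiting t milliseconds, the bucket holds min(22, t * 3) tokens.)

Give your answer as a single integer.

Need t * 3 >= 17, so t >= 17/3.
Smallest integer t = ceil(17/3) = 6.

Answer: 6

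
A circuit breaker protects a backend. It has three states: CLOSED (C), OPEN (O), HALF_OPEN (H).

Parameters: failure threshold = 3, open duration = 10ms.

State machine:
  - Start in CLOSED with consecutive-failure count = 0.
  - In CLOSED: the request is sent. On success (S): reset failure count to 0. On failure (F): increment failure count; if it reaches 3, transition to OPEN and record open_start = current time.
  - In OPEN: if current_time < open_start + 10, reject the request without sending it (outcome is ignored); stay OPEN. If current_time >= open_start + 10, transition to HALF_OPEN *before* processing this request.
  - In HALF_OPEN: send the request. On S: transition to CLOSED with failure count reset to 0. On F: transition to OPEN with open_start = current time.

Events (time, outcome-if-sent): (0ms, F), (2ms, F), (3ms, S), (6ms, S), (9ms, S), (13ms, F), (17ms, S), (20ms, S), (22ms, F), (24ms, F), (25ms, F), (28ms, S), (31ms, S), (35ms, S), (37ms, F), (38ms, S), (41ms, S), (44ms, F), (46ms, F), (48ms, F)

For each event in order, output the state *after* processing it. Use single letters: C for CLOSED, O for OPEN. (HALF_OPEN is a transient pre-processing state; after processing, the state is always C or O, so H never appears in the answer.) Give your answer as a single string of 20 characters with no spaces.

Answer: CCCCCCCCCCOOOCCCCCCO

Derivation:
State after each event:
  event#1 t=0ms outcome=F: state=CLOSED
  event#2 t=2ms outcome=F: state=CLOSED
  event#3 t=3ms outcome=S: state=CLOSED
  event#4 t=6ms outcome=S: state=CLOSED
  event#5 t=9ms outcome=S: state=CLOSED
  event#6 t=13ms outcome=F: state=CLOSED
  event#7 t=17ms outcome=S: state=CLOSED
  event#8 t=20ms outcome=S: state=CLOSED
  event#9 t=22ms outcome=F: state=CLOSED
  event#10 t=24ms outcome=F: state=CLOSED
  event#11 t=25ms outcome=F: state=OPEN
  event#12 t=28ms outcome=S: state=OPEN
  event#13 t=31ms outcome=S: state=OPEN
  event#14 t=35ms outcome=S: state=CLOSED
  event#15 t=37ms outcome=F: state=CLOSED
  event#16 t=38ms outcome=S: state=CLOSED
  event#17 t=41ms outcome=S: state=CLOSED
  event#18 t=44ms outcome=F: state=CLOSED
  event#19 t=46ms outcome=F: state=CLOSED
  event#20 t=48ms outcome=F: state=OPEN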